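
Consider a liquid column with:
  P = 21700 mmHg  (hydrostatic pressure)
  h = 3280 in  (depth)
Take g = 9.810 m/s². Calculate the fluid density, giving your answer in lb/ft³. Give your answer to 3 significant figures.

Rearranging: ρ = P/(g·h).
P = 21700 mmHg = 2.893×10^6 Pa; h = 3280 in = 83.31 m; g = 9.810 m/s².
ρ = 3540 kg/m³
3540 kg/m³ × (1 lb/ft³ / 16.02 kg/m³) = 221.0 lb/ft³

221 lb/ft³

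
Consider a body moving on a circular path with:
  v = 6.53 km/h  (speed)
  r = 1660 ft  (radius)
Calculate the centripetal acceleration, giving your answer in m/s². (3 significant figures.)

0.00650 m/s²

Directly: a = v²/r.
v = 6.53 km/h = 1.814 m/s; r = 1660 ft = 506.0 m.
a = 0.006503 m/s²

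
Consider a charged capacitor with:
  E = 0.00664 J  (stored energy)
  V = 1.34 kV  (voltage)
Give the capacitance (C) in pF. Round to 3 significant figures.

7400 pF

Rearranging: C = 2E/V².
E = 0.00664 J; V = 1.34 kV = 1340 V.
C = 7.396×10^-9 F
7.396×10^-9 F × (1 pF / 1.000×10^-12 F) = 7396 pF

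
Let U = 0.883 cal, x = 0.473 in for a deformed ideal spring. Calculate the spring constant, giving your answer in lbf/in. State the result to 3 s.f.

292 lbf/in

Rearranging: k = 2U/x².
U = 0.883 cal = 3.694 J; x = 0.473 in = 0.01201 m.
k = 51191 N/m
51191 N/m × (1 lbf/in / 175.1 N/m) = 292.3 lbf/in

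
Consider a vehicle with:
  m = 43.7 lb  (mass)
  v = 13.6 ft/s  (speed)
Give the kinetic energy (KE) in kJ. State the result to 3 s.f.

0.170 kJ

Directly: KE = ½mv².
m = 43.7 lb = 19.82 kg; v = 13.6 ft/s = 4.145 m/s.
KE = 170.3 J  (the unit combination reduces to kg·m²/s² = J)
170.3 J × (1 kJ / 1000 J) = 0.1703 kJ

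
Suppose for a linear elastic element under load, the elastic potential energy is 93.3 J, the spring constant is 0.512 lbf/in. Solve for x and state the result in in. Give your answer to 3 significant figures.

56.8 in

Rearranging U = ½k·x² for x: x = √(2U/k).
U = 93.3 J; k = 0.512 lbf/in = 89.66 N/m.
x = 1.443 m
1.443 m × (1 in / 0.02540 m) = 56.80 in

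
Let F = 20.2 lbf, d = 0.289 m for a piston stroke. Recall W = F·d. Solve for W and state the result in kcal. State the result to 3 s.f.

0.00621 kcal

Directly: W = F·d.
F = 20.2 lbf = 89.85 N; d = 0.289 m.
W = 25.97 J  (the unit combination reduces to kg·m²/s² = J)
25.97 J × (1 kcal / 4184 J) = 0.006206 kcal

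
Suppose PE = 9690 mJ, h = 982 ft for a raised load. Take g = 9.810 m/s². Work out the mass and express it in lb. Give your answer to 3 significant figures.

Rearranging PE = m·g·h for m: m = PE/(g·h).
PE = 9690 mJ = 9.690 J; h = 982 ft = 299.3 m; g = 9.810 m/s².
m = 0.003300 kg
0.003300 kg × (1 lb / 0.4536 kg) = 0.007275 lb

0.00728 lb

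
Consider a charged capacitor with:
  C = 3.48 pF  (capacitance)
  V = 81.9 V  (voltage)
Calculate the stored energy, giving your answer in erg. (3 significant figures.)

Directly: E = ½CV².
C = 3.48 pF = 3.480×10^-12 F; V = 81.9 V.
E = 1.167×10^-8 J
1.167×10^-8 J × (1 erg / 1.000×10^-7 J) = 0.1167 erg

0.117 erg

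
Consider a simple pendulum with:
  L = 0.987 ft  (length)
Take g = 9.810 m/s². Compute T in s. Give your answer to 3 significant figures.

1.10 s

T is given directly by: T = 2π√(L/g).
L = 0.987 ft = 0.3008 m; g = 9.810 m/s².
T = 1.100 s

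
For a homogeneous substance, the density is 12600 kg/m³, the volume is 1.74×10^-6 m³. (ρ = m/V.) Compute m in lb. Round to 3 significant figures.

0.0483 lb

Solving ρ = m/V for m: m = ρV.
ρ = 12600 kg/m³; V = 1.74×10^-6 m³.
m = 0.02192 kg
0.02192 kg × (1 lb / 0.4536 kg) = 0.04833 lb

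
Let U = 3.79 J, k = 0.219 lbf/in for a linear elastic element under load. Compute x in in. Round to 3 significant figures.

17.5 in

Solving U = ½k·x² for x: x = √(2U/k).
U = 3.79 J; k = 0.219 lbf/in = 38.35 N/m.
x = 0.4446 m
0.4446 m × (1 in / 0.02540 m) = 17.50 in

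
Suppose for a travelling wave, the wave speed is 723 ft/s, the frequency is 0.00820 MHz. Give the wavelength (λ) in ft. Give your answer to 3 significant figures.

Rearranging v = f·λ for λ: λ = v/f.
v = 723 ft/s = 220.4 m/s; f = 0.00820 MHz = 8200 Hz.
λ = 0.02687 m
0.02687 m × (1 ft / 0.3048 m) = 0.08817 ft

0.0882 ft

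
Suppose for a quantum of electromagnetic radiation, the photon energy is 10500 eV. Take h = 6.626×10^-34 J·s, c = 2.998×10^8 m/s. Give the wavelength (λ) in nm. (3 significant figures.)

Rearranging E = h·c/λ for λ: λ = hc/E.
E = 10500 eV = 1.682×10^-15 J; h = 6.626×10^-34 J·s; c = 2.998×10^8 m/s.
λ = 1.181×10^-10 m
1.181×10^-10 m × (1 nm / 1.000×10^-9 m) = 0.1181 nm

0.118 nm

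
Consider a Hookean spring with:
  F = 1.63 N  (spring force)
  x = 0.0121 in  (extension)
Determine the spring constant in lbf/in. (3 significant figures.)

Solving F = k·x for k: k = F/x.
F = 1.63 N; x = 0.0121 in = 3.073×10^-4 m.
k = 5304 N/m
5304 N/m × (1 lbf/in / 175.1 N/m) = 30.28 lbf/in

30.3 lbf/in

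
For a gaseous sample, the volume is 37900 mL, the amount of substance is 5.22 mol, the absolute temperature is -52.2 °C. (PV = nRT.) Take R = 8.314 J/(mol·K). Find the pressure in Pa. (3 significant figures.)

2.53×10^5 Pa

From the ideal-gas law: P = nRT/V.
V = 37900 mL = 0.03790 m³; n = 5.22 mol; T = -52.2 °C = 220.9 K; R = 8.314 J/(mol·K).
P = 2.530×10^5 Pa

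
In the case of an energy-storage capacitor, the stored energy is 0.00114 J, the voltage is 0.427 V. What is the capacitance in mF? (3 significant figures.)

12.5 mF

Solving E = ½C·V² for C: C = 2E/V².
E = 0.00114 J; V = 0.427 V.
C = 0.01250 F
0.01250 F × (1 mF / 0.001000 F) = 12.50 mF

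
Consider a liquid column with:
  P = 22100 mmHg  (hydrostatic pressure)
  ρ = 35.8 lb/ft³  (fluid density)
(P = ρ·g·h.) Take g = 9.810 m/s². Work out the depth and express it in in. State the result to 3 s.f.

20600 in

Solving P = ρ·g·h for h: h = P/(ρ·g).
P = 22100 mmHg = 2.946×10^6 Pa; ρ = 35.8 lb/ft³ = 573.5 kg/m³; g = 9.810 m/s².
h = 523.7 m
523.7 m × (1 in / 0.02540 m) = 20620 in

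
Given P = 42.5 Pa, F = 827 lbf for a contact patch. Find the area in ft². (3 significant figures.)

932 ft²

Rearranging: A = F/P.
P = 42.5 Pa; F = 827 lbf = 3679 N.
A = 86.56 m²
86.56 m² × (1 ft² / 0.09290 m²) = 931.7 ft²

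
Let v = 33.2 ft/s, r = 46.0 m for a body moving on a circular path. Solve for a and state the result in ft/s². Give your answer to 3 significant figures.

7.30 ft/s²

Directly: a = v²/r.
v = 33.2 ft/s = 10.12 m/s; r = 46.0 m.
a = 2.226 m/s²
2.226 m/s² × (1 ft/s² / 0.3048 m/s²) = 7.304 ft/s²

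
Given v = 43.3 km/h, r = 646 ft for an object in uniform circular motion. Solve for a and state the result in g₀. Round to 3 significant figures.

a is given directly by: a = v²/r.
v = 43.3 km/h = 12.03 m/s; r = 646 ft = 196.9 m.
a = 0.7347 m/s²
0.7347 m/s² × (1 g₀ / 9.807 m/s²) = 0.07492 g₀

0.0749 g₀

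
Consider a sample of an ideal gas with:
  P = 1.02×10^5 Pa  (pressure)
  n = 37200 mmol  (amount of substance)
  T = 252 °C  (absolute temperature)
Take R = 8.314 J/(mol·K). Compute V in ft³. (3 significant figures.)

Solving PV = nRT for V: V = nRT/P.
P = 1.02×10^5 Pa; n = 37200 mmol = 37.20 mol; T = 252 °C = 525.1 K; R = 8.314 J/(mol·K).
V = 1.592 m³
1.592 m³ × (1 ft³ / 0.02832 m³) = 56.23 ft³

56.2 ft³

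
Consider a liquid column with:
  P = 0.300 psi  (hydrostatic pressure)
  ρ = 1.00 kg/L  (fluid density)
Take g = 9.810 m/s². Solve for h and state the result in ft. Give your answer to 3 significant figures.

Rearranging: h = P/(ρ·g).
P = 0.300 psi = 2068 Pa; ρ = 1.00 kg/L = 1000 kg/m³; g = 9.810 m/s².
h = 0.2108 m
0.2108 m × (1 ft / 0.3048 m) = 0.6918 ft

0.692 ft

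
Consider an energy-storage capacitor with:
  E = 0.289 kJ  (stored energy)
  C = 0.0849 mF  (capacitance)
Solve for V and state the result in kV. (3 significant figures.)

2.61 kV

Rearranging E = ½C·V² for V: V = √(2E/C).
E = 0.289 kJ = 289.0 J; C = 0.0849 mF = 8.490×10^-5 F.
V = 2609 V
2609 V × (1 kV / 1000 V) = 2.609 kV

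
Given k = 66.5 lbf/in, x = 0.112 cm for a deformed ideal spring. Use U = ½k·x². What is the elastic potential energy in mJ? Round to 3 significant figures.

Directly: U = ½kx².
k = 66.5 lbf/in = 11646 N/m; x = 0.112 cm = 0.001120 m.
U = 0.007304 J
0.007304 J × (1 mJ / 0.001000 J) = 7.304 mJ

7.30 mJ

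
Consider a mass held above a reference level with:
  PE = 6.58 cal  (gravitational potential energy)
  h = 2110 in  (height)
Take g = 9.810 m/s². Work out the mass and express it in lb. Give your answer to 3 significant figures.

Rearranging PE = m·g·h for m: m = PE/(g·h).
PE = 6.58 cal = 27.53 J; h = 2110 in = 53.59 m; g = 9.810 m/s².
m = 0.05236 kg
0.05236 kg × (1 lb / 0.4536 kg) = 0.1154 lb

0.115 lb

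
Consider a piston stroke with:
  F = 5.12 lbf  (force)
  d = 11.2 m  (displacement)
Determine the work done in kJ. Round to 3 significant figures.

0.255 kJ

W is given directly by: W = F·d.
F = 5.12 lbf = 22.77 N; d = 11.2 m.
W = 255.1 J
255.1 J × (1 kJ / 1000 J) = 0.2551 kJ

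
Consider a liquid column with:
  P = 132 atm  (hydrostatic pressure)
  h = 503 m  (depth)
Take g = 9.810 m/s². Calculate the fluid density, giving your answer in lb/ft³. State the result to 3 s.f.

Rearranging: ρ = P/(g·h).
P = 132 atm = 1.337×10^7 Pa; h = 503 m; g = 9.810 m/s².
ρ = 2711 kg/m³
2711 kg/m³ × (1 lb/ft³ / 16.02 kg/m³) = 169.2 lb/ft³

169 lb/ft³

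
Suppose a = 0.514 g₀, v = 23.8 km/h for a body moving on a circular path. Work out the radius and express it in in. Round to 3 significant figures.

Rearranging a = v²/r for r: r = v²/a.
a = 0.514 g₀ = 5.041 m/s²; v = 23.8 km/h = 6.611 m/s.
r = 8.671 m
8.671 m × (1 in / 0.02540 m) = 341.4 in

341 in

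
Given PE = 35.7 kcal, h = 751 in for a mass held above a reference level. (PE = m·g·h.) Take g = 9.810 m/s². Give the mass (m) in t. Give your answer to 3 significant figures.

Rearranging: m = PE/(g·h).
PE = 35.7 kcal = 1.494×10^5 J; h = 751 in = 19.08 m; g = 9.810 m/s².
m = 798.2 kg
798.2 kg × (1 t / 1000 kg) = 0.7982 t

0.798 t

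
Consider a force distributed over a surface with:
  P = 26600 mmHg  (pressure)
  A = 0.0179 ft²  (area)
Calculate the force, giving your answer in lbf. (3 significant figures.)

1330 lbf

Rearranging P = F/A for F: F = P·A.
P = 26600 mmHg = 3.546×10^6 Pa; A = 0.0179 ft² = 0.001663 m².
F = 5897 N
5897 N × (1 lbf / 4.448 N) = 1326 lbf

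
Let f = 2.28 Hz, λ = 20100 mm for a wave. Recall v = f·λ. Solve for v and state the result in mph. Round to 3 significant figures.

103 mph

v is given directly by: v = fλ.
f = 2.28 Hz; λ = 20100 mm = 20.10 m.
v = 45.83 m/s
45.83 m/s × (1 mph / 0.4470 m/s) = 102.5 mph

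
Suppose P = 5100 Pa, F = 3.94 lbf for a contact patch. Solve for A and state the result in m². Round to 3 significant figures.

0.00344 m²

Solving P = F/A for A: A = F/P.
P = 5100 Pa; F = 3.94 lbf = 17.53 N.
A = 0.003436 m²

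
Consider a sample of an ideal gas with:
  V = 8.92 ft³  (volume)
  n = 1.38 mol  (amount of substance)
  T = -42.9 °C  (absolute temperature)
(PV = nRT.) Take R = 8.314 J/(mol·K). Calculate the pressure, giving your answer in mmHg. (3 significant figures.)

78.4 mmHg

From the ideal-gas law: P = nRT/V.
V = 8.92 ft³ = 0.2526 m³; n = 1.38 mol; T = -42.9 °C = 230.2 K; R = 8.314 J/(mol·K).
P = 10459 Pa
10459 Pa × (1 mmHg / 133.3 Pa) = 78.45 mmHg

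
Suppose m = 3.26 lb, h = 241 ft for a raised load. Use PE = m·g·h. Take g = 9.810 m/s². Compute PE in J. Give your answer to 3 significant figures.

Directly: PE = mgh.
m = 3.26 lb = 1.479 kg; h = 241 ft = 73.46 m; g = 9.810 m/s².
PE = 1066 J

1070 J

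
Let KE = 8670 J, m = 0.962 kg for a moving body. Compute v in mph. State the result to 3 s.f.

300 mph

Rearranging KE = ½mv² for v: v = √(2·KE/m).
KE = 8670 J; m = 0.962 kg.
v = 134.3 m/s
134.3 m/s × (1 mph / 0.4470 m/s) = 300.3 mph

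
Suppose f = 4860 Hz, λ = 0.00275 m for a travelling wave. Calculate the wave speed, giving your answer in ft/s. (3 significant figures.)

43.8 ft/s

v is given directly by: v = fλ.
f = 4860 Hz; λ = 0.00275 m.
v = 13.36 m/s
13.36 m/s × (1 ft/s / 0.3048 m/s) = 43.85 ft/s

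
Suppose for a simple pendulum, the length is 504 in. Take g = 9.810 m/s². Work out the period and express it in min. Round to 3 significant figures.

0.120 min

T is given directly by: T = 2π√(L/g).
L = 504 in = 12.80 m; g = 9.810 m/s².
T = 7.178 s
7.178 s × (1 min / 60.00 s) = 0.1196 min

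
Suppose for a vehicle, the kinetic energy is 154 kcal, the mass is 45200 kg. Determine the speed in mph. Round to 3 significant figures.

11.9 mph

Rearranging: v = √(2·KE/m).
KE = 154 kcal = 6.443×10^5 J; m = 45200 kg.
v = 5.340 m/s
5.340 m/s × (1 mph / 0.4470 m/s) = 11.94 mph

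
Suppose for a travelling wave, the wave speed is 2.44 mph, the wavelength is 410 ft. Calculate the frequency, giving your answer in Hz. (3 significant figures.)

0.00873 Hz

Rearranging: f = v/λ.
v = 2.44 mph = 1.091 m/s; λ = 410 ft = 125.0 m.
f = 0.008728 Hz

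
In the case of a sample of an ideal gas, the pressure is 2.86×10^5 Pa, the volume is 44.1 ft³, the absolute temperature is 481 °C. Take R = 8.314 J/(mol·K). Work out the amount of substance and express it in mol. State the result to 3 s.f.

Rearranging PV = nRT for n: n = PV/(RT).
P = 2.86×10^5 Pa; V = 44.1 ft³ = 1.249 m³; T = 481 °C = 754.1 K; R = 8.314 J/(mol·K).
n = 56.96 mol

57.0 mol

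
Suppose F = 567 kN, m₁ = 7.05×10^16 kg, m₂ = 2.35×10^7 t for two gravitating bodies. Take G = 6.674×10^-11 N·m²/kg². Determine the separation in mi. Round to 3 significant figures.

274 mi

From Newton's law of gravitation: r = √(G·m₁m₂/F).
F = 567 kN = 5.670×10^5 N; m₁ = 7.05×10^16 kg; m₂ = 2.35×10^7 t = 2.350×10^10 kg; G = 6.674×10^-11 N·m²/kg².
r = 4.416×10^5 m
4.416×10^5 m × (1 mi / 1609 m) = 274.4 mi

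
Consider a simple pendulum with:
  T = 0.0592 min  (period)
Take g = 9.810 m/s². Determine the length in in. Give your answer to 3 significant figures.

Rearranging: L = g·(T/2π)².
T = 0.0592 min = 3.552 s; g = 9.810 m/s².
L = 3.135 m
3.135 m × (1 in / 0.02540 m) = 123.4 in

123 in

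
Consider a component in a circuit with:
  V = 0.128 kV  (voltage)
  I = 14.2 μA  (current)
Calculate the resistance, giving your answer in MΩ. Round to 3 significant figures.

9.01 MΩ

From Ohm's law: R = V/I.
V = 0.128 kV = 128.0 V; I = 14.2 μA = 1.420×10^-5 A.
R = 9.014×10^6 Ω
9.014×10^6 Ω × (1 MΩ / 1.000×10^6 Ω) = 9.014 MΩ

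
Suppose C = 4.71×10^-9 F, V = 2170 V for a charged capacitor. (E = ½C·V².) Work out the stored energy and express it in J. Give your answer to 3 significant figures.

0.0111 J

Directly: E = ½CV².
C = 4.71×10^-9 F; V = 2170 V.
E = 0.01109 J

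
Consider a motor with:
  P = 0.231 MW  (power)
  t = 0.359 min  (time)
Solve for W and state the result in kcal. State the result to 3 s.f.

Rearranging: W = P·t.
P = 0.231 MW = 2.310×10^5 W; t = 0.359 min = 21.54 s.
W = 4.976×10^6 J  (the unit combination reduces to kg·m²/s² = J)
4.976×10^6 J × (1 kcal / 4184 J) = 1189 kcal

1190 kcal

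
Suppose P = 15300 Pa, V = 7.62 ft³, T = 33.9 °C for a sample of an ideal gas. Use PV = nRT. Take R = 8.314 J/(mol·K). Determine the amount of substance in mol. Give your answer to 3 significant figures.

1.29 mol

From the ideal-gas law: n = PV/(RT).
P = 15300 Pa; V = 7.62 ft³ = 0.2158 m³; T = 33.9 °C = 307.0 K; R = 8.314 J/(mol·K).
n = 1.293 mol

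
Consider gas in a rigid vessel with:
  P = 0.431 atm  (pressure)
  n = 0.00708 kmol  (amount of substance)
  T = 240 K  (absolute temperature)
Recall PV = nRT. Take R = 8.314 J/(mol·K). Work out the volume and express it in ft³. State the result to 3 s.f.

11.4 ft³

From the ideal-gas law: V = nRT/P.
P = 0.431 atm = 43671 Pa; n = 0.00708 kmol = 7.080 mol; T = 240 K; R = 8.314 J/(mol·K).
V = 0.3235 m³
0.3235 m³ × (1 ft³ / 0.02832 m³) = 11.42 ft³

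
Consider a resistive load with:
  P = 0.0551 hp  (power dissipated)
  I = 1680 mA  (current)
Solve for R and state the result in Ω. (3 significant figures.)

14.6 Ω

Rearranging P = I²R for R: R = P/I².
P = 0.0551 hp = 41.09 W; I = 1680 mA = 1.680 A.
R = 14.56 Ω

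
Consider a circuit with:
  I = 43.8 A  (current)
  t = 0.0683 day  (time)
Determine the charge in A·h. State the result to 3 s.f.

Directly: q = It.
I = 43.8 A; t = 0.0683 day = 5901 s.
q = 2.585×10^5 C  (the unit combination reduces to A·s = C)
2.585×10^5 C × (1 A·h / 3600 C) = 71.80 A·h

71.8 A·h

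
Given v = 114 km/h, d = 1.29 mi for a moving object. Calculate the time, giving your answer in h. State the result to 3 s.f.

0.0182 h

Rearranging v = d/t for t: t = d/v.
v = 114 km/h = 31.67 m/s; d = 1.29 mi = 2076 m.
t = 65.56 s
65.56 s × (1 h / 3600 s) = 0.01821 h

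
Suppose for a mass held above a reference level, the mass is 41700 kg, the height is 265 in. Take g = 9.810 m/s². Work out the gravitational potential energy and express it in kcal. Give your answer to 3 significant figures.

PE is given directly by: PE = mgh.
m = 41700 kg; h = 265 in = 6.731 m; g = 9.810 m/s².
PE = 2.753×10^6 J
2.753×10^6 J × (1 kcal / 4184 J) = 658.1 kcal

658 kcal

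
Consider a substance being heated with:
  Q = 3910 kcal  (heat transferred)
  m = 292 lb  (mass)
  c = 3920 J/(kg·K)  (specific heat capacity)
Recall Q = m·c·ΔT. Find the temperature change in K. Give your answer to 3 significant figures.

Solving Q = m·c·ΔT for ΔT: ΔT = Q/(m·c).
Q = 3910 kcal = 1.636×10^7 J; m = 292 lb = 132.4 kg; c = 3920 J/(kg·K).
ΔT = 31.51 K

31.5 K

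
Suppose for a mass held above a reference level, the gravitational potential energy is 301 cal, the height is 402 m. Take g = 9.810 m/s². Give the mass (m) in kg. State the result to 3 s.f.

Rearranging PE = m·g·h for m: m = PE/(g·h).
PE = 301 cal = 1259 J; h = 402 m; g = 9.810 m/s².
m = 0.3193 kg

0.319 kg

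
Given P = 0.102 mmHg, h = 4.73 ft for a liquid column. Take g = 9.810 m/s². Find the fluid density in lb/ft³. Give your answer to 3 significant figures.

0.0600 lb/ft³

Solving P = ρ·g·h for ρ: ρ = P/(g·h).
P = 0.102 mmHg = 13.60 Pa; h = 4.73 ft = 1.442 m; g = 9.810 m/s².
ρ = 0.9615 kg/m³
0.9615 kg/m³ × (1 lb/ft³ / 16.02 kg/m³) = 0.06003 lb/ft³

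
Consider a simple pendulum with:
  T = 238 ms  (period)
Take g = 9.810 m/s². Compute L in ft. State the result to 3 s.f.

0.0462 ft

Solving T = 2π√(L/g) for L: L = g·(T/2π)².
T = 238 ms = 0.2380 s; g = 9.810 m/s².
L = 0.01408 m
0.01408 m × (1 ft / 0.3048 m) = 0.04618 ft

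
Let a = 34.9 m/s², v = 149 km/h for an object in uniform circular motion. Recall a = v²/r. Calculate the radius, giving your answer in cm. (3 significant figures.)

4910 cm

Rearranging: r = v²/a.
a = 34.9 m/s²; v = 149 km/h = 41.39 m/s.
r = 49.08 m
49.08 m × (1 cm / 0.01000 m) = 4908 cm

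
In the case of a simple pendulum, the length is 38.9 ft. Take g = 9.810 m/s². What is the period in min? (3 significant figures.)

0.115 min

T is given directly by: T = 2π√(L/g).
L = 38.9 ft = 11.86 m; g = 9.810 m/s².
T = 6.908 s
6.908 s × (1 min / 60.00 s) = 0.1151 min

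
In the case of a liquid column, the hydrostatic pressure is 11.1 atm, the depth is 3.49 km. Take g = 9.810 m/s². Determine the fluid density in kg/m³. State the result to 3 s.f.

Solving P = ρ·g·h for ρ: ρ = P/(g·h).
P = 11.1 atm = 1.125×10^6 Pa; h = 3.49 km = 3490 m; g = 9.810 m/s².
ρ = 32.85 kg/m³

32.9 kg/m³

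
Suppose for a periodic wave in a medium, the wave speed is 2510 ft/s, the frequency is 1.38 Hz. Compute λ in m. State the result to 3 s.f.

554 m

Rearranging: λ = v/f.
v = 2510 ft/s = 765.0 m/s; f = 1.38 Hz.
λ = 554.4 m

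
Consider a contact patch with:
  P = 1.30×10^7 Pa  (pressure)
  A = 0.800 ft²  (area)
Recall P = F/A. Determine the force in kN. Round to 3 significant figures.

966 kN

Rearranging: F = P·A.
P = 1.30×10^7 Pa; A = 0.800 ft² = 0.07432 m².
F = 9.662×10^5 N
9.662×10^5 N × (1 kN / 1000 N) = 966.2 kN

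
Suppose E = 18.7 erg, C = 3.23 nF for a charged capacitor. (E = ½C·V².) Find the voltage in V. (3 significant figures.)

Rearranging: V = √(2E/C).
E = 18.7 erg = 1.870×10^-6 J; C = 3.23 nF = 3.230×10^-9 F.
V = 34.03 V

34.0 V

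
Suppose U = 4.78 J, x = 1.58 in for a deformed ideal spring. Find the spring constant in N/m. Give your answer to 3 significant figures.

5940 N/m

Rearranging U = ½k·x² for k: k = 2U/x².
U = 4.78 J; x = 1.58 in = 0.04013 m.
k = 5936 N/m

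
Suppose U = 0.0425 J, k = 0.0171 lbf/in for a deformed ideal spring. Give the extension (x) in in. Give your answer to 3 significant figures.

6.63 in

Solving U = ½k·x² for x: x = √(2U/k).
U = 0.0425 J; k = 0.0171 lbf/in = 2.995 N/m.
x = 0.1685 m
0.1685 m × (1 in / 0.02540 m) = 6.633 in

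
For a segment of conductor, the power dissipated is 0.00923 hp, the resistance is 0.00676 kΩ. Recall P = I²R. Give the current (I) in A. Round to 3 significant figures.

1.01 A

Solving P = I²R for I: I = √(P/R).
P = 0.00923 hp = 6.883 W; R = 0.00676 kΩ = 6.760 Ω.
I = 1.009 A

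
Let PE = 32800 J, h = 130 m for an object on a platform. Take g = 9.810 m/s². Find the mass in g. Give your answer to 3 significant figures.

Rearranging PE = m·g·h for m: m = PE/(g·h).
PE = 32800 J; h = 130 m; g = 9.810 m/s².
m = 25.72 kg
25.72 kg × (1 g / 0.001000 kg) = 25719 g

25700 g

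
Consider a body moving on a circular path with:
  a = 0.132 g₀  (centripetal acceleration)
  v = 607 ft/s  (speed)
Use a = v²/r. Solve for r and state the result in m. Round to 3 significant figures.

26400 m

Rearranging: r = v²/a.
a = 0.132 g₀ = 1.294 m/s²; v = 607 ft/s = 185.0 m/s.
r = 26443 m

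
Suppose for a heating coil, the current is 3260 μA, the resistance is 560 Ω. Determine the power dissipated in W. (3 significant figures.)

P is given directly by: P = I²R.
I = 3260 μA = 0.003260 A; R = 560 Ω.
P = 0.005951 W  (the unit combination reduces to kg·m²/s³ = W)

0.00595 W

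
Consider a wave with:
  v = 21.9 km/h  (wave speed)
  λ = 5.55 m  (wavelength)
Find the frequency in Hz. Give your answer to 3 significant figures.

1.10 Hz

Rearranging v = f·λ for f: f = v/λ.
v = 21.9 km/h = 6.083 m/s; λ = 5.55 m.
f = 1.096 Hz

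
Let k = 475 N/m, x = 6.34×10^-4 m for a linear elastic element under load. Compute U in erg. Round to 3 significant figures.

U is given directly by: U = ½kx².
k = 475 N/m; x = 6.34×10^-4 m.
U = 9.546×10^-5 J
9.546×10^-5 J × (1 erg / 1.000×10^-7 J) = 954.6 erg

955 erg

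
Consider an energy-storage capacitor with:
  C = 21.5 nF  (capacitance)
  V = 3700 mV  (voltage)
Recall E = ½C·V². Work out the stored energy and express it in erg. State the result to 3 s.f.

E is given directly by: E = ½CV².
C = 21.5 nF = 2.150×10^-8 F; V = 3700 mV = 3.700 V.
E = 1.472×10^-7 J
1.472×10^-7 J × (1 erg / 1.000×10^-7 J) = 1.472 erg

1.47 erg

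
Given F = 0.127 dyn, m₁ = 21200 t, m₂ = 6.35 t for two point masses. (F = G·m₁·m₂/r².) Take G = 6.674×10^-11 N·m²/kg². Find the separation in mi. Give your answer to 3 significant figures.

From Newton's law of gravitation: r = √(G·m₁m₂/F).
F = 0.127 dyn = 1.270×10^-6 N; m₁ = 21200 t = 2.120×10^7 kg; m₂ = 6.35 t = 6350 kg; G = 6.674×10^-11 N·m²/kg².
r = 2660 m
2660 m × (1 mi / 1609 m) = 1.653 mi

1.65 mi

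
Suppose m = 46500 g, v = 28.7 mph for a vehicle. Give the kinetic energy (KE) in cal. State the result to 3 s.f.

Directly: KE = ½mv².
m = 46500 g = 46.50 kg; v = 28.7 mph = 12.83 m/s.
KE = 3827 J
3827 J × (1 cal / 4.184 J) = 914.7 cal

915 cal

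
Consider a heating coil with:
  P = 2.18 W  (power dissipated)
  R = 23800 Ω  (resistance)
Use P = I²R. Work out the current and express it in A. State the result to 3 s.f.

0.00957 A

Rearranging P = I²R for I: I = √(P/R).
P = 2.18 W; R = 23800 Ω.
I = 0.009571 A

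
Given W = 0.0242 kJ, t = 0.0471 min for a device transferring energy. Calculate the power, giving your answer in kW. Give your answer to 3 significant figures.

Directly: P = W/t.
W = 0.0242 kJ = 24.20 J; t = 0.0471 min = 2.826 s.
P = 8.563 W
8.563 W × (1 kW / 1000 W) = 0.008563 kW

0.00856 kW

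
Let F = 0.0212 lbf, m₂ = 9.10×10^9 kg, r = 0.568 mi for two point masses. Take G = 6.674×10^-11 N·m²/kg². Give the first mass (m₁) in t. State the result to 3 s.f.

Rearranging F = G·m₁·m₂/r² for m₁: m₁ = F·r²/(G·m₂).
F = 0.0212 lbf = 0.09430 N; m₂ = 9.10×10^9 kg; r = 0.568 mi = 914.1 m; G = 6.674×10^-11 N·m²/kg².
m₁ = 1.297×10^5 kg
1.297×10^5 kg × (1 t / 1000 kg) = 129.7 t

130 t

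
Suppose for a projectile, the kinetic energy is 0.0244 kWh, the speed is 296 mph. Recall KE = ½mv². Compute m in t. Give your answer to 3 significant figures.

0.0100 t

Solving KE = ½mv² for m: m = 2·KE/v².
KE = 0.0244 kWh = 87840 J; v = 296 mph = 132.3 m/s.
m = 10.03 kg
10.03 kg × (1 t / 1000 kg) = 0.01003 t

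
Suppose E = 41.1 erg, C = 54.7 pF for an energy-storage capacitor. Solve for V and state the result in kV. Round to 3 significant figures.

0.388 kV

Rearranging: V = √(2E/C).
E = 41.1 erg = 4.110×10^-6 J; C = 54.7 pF = 5.470×10^-11 F.
V = 387.7 V
387.7 V × (1 kV / 1000 V) = 0.3877 kV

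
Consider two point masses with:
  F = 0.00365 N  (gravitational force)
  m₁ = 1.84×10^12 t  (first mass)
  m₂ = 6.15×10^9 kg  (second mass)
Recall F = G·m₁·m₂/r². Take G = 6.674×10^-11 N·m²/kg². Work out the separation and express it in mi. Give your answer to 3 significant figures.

Rearranging F = G·m₁·m₂/r² for r: r = √(G·m₁m₂/F).
F = 0.00365 N; m₁ = 1.84×10^12 t = 1.840×10^15 kg; m₂ = 6.15×10^9 kg; G = 6.674×10^-11 N·m²/kg².
r = 4.549×10^8 m
4.549×10^8 m × (1 mi / 1609 m) = 2.826×10^5 mi

2.83×10^5 mi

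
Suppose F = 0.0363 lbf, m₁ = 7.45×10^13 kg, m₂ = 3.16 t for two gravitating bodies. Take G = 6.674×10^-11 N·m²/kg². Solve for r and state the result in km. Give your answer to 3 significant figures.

Rearranging: r = √(G·m₁m₂/F).
F = 0.0363 lbf = 0.1615 N; m₁ = 7.45×10^13 kg; m₂ = 3.16 t = 3160 kg; G = 6.674×10^-11 N·m²/kg².
r = 9864 m
9864 m × (1 km / 1000 m) = 9.864 km

9.86 km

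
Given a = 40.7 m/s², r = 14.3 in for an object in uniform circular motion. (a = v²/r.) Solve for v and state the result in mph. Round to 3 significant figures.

Rearranging: v = √(a·r).
a = 40.7 m/s²; r = 14.3 in = 0.3632 m.
v = 3.845 m/s
3.845 m/s × (1 mph / 0.4470 m/s) = 8.601 mph

8.60 mph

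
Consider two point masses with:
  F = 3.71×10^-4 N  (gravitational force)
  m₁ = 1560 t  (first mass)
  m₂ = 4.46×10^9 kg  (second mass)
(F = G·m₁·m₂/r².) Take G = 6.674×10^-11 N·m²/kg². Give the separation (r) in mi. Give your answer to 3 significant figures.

22.0 mi

From Newton's law of gravitation: r = √(G·m₁m₂/F).
F = 3.71×10^-4 N; m₁ = 1560 t = 1.560×10^6 kg; m₂ = 4.46×10^9 kg; G = 6.674×10^-11 N·m²/kg².
r = 35378 m
35378 m × (1 mi / 1609 m) = 21.98 mi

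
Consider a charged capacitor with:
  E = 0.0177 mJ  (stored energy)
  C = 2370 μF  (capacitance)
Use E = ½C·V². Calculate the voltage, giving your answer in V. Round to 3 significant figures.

Solving E = ½C·V² for V: V = √(2E/C).
E = 0.0177 mJ = 1.770×10^-5 J; C = 2370 μF = 0.002370 F.
V = 0.1222 V  (the unit combination reduces to kg·m²/(A·s³) = V)

0.122 V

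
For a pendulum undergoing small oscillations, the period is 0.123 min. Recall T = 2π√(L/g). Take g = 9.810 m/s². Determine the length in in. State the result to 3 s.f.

533 in

Rearranging T = 2π√(L/g) for L: L = g·(T/2π)².
T = 0.123 min = 7.380 s; g = 9.810 m/s².
L = 13.53 m
13.53 m × (1 in / 0.02540 m) = 532.8 in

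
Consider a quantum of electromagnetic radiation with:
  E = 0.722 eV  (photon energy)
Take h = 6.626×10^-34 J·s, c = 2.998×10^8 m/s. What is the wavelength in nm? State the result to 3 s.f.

1720 nm

Solving E = h·c/λ for λ: λ = hc/E.
E = 0.722 eV = 1.157×10^-19 J; h = 6.626×10^-34 J·s; c = 2.998×10^8 m/s.
λ = 1.717×10^-6 m
1.717×10^-6 m × (1 nm / 1.000×10^-9 m) = 1717 nm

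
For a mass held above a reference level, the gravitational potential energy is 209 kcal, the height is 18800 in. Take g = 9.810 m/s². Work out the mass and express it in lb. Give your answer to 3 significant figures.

Rearranging PE = m·g·h for m: m = PE/(g·h).
PE = 209 kcal = 8.745×10^5 J; h = 18800 in = 477.5 m; g = 9.810 m/s².
m = 186.7 kg
186.7 kg × (1 lb / 0.4536 kg) = 411.5 lb

412 lb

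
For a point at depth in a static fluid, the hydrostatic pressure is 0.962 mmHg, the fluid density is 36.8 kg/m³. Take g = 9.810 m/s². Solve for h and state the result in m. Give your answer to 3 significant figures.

0.355 m

Rearranging P = ρ·g·h for h: h = P/(ρ·g).
P = 0.962 mmHg = 128.3 Pa; ρ = 36.8 kg/m³; g = 9.810 m/s².
h = 0.3553 m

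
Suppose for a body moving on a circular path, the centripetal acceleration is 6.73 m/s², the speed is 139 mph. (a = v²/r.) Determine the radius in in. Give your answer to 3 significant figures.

22600 in

Rearranging a = v²/r for r: r = v²/a.
a = 6.73 m/s²; v = 139 mph = 62.14 m/s.
r = 573.7 m
573.7 m × (1 in / 0.02540 m) = 22588 in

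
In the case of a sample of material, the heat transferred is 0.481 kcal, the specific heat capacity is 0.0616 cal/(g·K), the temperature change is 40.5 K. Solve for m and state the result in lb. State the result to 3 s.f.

Rearranging Q = m·c·ΔT for m: m = Q/(c·ΔT).
Q = 0.481 kcal = 2013 J; c = 0.0616 cal/(g·K) = 257.7 J/(kg·K); ΔT = 40.5 K.
m = 0.1928 kg
0.1928 kg × (1 lb / 0.4536 kg) = 0.4251 lb

0.425 lb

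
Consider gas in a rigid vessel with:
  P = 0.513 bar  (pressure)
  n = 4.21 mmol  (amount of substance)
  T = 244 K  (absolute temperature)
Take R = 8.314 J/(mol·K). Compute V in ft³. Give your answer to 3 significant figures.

0.00588 ft³

From the ideal-gas law: V = nRT/P.
P = 0.513 bar = 51300 Pa; n = 4.21 mmol = 0.004210 mol; T = 244 K; R = 8.314 J/(mol·K).
V = 1.665×10^-4 m³
1.665×10^-4 m³ × (1 ft³ / 0.02832 m³) = 0.005879 ft³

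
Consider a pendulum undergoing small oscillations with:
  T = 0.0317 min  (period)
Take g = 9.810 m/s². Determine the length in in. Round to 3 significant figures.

35.4 in

Rearranging: L = g·(T/2π)².
T = 0.0317 min = 1.902 s; g = 9.810 m/s².
L = 0.8989 m
0.8989 m × (1 in / 0.02540 m) = 35.39 in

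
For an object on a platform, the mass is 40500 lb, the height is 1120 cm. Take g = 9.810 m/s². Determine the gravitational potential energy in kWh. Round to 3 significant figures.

PE is given directly by: PE = mgh.
m = 40500 lb = 18370 kg; h = 1120 cm = 11.20 m; g = 9.810 m/s².
PE = 2.018×10^6 J  (the unit combination reduces to kg·m²/s² = J)
2.018×10^6 J × (1 kWh / 3.600×10^6 J) = 0.5607 kWh

0.561 kWh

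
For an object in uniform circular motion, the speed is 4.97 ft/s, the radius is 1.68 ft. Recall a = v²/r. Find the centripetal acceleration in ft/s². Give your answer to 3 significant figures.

a is given directly by: a = v²/r.
v = 4.97 ft/s = 1.515 m/s; r = 1.68 ft = 0.5121 m.
a = 4.481 m/s²
4.481 m/s² × (1 ft/s² / 0.3048 m/s²) = 14.70 ft/s²

14.7 ft/s²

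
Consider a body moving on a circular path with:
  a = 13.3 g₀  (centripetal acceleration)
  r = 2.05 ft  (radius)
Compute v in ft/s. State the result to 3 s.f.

29.6 ft/s

Rearranging a = v²/r for v: v = √(a·r).
a = 13.3 g₀ = 130.4 m/s²; r = 2.05 ft = 0.6248 m.
v = 9.028 m/s
9.028 m/s × (1 ft/s / 0.3048 m/s) = 29.62 ft/s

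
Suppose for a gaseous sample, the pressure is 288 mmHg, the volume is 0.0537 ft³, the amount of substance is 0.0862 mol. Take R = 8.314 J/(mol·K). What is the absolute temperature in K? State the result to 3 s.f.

Solving PV = nRT for T: T = PV/(nR).
P = 288 mmHg = 38397 Pa; V = 0.0537 ft³ = 0.001521 m³; n = 0.0862 mol; R = 8.314 J/(mol·K).
T = 81.47 K

81.5 K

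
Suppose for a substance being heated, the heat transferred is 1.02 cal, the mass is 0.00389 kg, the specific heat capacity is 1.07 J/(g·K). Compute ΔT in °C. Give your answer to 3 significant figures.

Solving Q = m·c·ΔT for ΔT: ΔT = Q/(m·c).
Q = 1.02 cal = 4.268 J; m = 0.00389 kg; c = 1.07 J/(g·K) = 1070 J/(kg·K).
ΔT = 1.025 K
Since 1 °C = 1 K, 1.025 °C.

1.03 °C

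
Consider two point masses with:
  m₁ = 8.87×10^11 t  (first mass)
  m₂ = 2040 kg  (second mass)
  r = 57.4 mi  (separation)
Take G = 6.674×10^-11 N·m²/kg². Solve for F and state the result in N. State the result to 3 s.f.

F is given directly by: F = Gm₁m₂/r².
m₁ = 8.87×10^11 t = 8.870×10^14 kg; m₂ = 2040 kg; r = 57.4 mi = 92376 m; G = 6.674×10^-11 N·m²/kg².
F = 0.01415 N

0.0142 N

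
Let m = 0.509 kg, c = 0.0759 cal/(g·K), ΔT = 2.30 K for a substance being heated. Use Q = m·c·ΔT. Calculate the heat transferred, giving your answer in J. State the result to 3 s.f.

Q is given directly by: Q = mcΔT.
m = 0.509 kg; c = 0.0759 cal/(g·K) = 317.6 J/(kg·K); ΔT = 2.30 K.
Q = 371.8 J  (the unit combination reduces to kg·m²/s² = J)

372 J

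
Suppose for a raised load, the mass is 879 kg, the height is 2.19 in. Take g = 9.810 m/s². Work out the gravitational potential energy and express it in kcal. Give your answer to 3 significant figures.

PE is given directly by: PE = mgh.
m = 879 kg; h = 2.19 in = 0.05563 m; g = 9.810 m/s².
PE = 479.7 J
479.7 J × (1 kcal / 4184 J) = 0.1146 kcal

0.115 kcal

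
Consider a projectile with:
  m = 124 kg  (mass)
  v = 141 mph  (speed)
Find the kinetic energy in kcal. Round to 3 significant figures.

Directly: KE = ½mv².
m = 124 kg; v = 141 mph = 63.03 m/s.
KE = 2.463×10^5 J
2.463×10^5 J × (1 kcal / 4184 J) = 58.88 kcal

58.9 kcal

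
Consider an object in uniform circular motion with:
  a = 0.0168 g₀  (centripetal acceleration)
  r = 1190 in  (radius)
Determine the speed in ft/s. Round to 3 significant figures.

7.32 ft/s

Rearranging a = v²/r for v: v = √(a·r).
a = 0.0168 g₀ = 0.1648 m/s²; r = 1190 in = 30.23 m.
v = 2.232 m/s
2.232 m/s × (1 ft/s / 0.3048 m/s) = 7.321 ft/s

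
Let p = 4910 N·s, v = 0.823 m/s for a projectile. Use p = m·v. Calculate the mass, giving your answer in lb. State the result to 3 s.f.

13200 lb

Rearranging p = m·v for m: m = p/v.
p = 4910 N·s = 4910 kg·m/s; v = 0.823 m/s.
m = 5966 kg
5966 kg × (1 lb / 0.4536 kg) = 13153 lb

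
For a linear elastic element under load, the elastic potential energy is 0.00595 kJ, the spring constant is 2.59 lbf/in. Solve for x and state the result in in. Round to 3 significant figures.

6.38 in

Rearranging: x = √(2U/k).
U = 0.00595 kJ = 5.950 J; k = 2.59 lbf/in = 453.6 N/m.
x = 0.1620 m
0.1620 m × (1 in / 0.02540 m) = 6.377 in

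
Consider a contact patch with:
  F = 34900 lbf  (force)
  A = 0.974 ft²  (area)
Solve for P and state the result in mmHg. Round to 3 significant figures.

P is given directly by: P = F/A.
F = 34900 lbf = 1.552×10^5 N; A = 0.974 ft² = 0.09049 m².
P = 1.716×10^6 Pa
1.716×10^6 Pa × (1 mmHg / 133.3 Pa) = 12868 mmHg

12900 mmHg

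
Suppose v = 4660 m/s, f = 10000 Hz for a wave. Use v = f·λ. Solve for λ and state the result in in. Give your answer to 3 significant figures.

18.3 in

Solving v = f·λ for λ: λ = v/f.
v = 4660 m/s; f = 10000 Hz.
λ = 0.4660 m
0.4660 m × (1 in / 0.02540 m) = 18.35 in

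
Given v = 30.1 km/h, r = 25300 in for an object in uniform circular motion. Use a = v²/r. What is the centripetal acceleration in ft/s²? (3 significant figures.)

Directly: a = v²/r.
v = 30.1 km/h = 8.361 m/s; r = 25300 in = 642.6 m.
a = 0.1088 m/s²
0.1088 m/s² × (1 ft/s² / 0.3048 m/s²) = 0.3569 ft/s²

0.357 ft/s²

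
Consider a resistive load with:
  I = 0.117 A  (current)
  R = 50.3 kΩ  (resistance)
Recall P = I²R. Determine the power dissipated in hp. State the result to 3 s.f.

P is given directly by: P = I²R.
I = 0.117 A; R = 50.3 kΩ = 50300 Ω.
P = 688.6 W  (the unit combination reduces to kg·m²/s³ = W)
688.6 W × (1 hp / 745.7 W) = 0.9234 hp

0.923 hp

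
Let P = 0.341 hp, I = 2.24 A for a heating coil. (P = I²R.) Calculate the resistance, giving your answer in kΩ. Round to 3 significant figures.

Solving P = I²R for R: R = P/I².
P = 0.341 hp = 254.3 W; I = 2.24 A.
R = 50.68 Ω
50.68 Ω × (1 kΩ / 1000 Ω) = 0.05068 kΩ

0.0507 kΩ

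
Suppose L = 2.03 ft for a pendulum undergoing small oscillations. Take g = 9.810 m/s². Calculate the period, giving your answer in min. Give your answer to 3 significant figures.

0.0263 min

T is given directly by: T = 2π√(L/g).
L = 2.03 ft = 0.6187 m; g = 9.810 m/s².
T = 1.578 s
1.578 s × (1 min / 60.00 s) = 0.02630 min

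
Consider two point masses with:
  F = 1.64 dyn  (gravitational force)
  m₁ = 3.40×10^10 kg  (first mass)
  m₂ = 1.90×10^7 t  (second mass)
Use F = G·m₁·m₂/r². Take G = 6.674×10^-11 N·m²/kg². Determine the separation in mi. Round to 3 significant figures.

Rearranging F = G·m₁·m₂/r² for r: r = √(G·m₁m₂/F).
F = 1.64 dyn = 1.640×10^-5 N; m₁ = 3.40×10^10 kg; m₂ = 1.90×10^7 t = 1.900×10^10 kg; G = 6.674×10^-11 N·m²/kg².
r = 5.127×10^7 m
5.127×10^7 m × (1 mi / 1609 m) = 31859 mi

31900 mi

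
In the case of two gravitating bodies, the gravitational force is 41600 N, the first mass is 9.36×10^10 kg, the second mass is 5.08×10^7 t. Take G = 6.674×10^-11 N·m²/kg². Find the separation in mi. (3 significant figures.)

1.72 mi

From Newton's law of gravitation: r = √(G·m₁m₂/F).
F = 41600 N; m₁ = 9.36×10^10 kg; m₂ = 5.08×10^7 t = 5.080×10^10 kg; G = 6.674×10^-11 N·m²/kg².
r = 2762 m
2762 m × (1 mi / 1609 m) = 1.716 mi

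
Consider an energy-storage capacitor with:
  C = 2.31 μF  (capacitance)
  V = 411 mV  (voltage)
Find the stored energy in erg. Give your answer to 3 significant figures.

1.95 erg

E is given directly by: E = ½CV².
C = 2.31 μF = 2.310×10^-6 F; V = 411 mV = 0.4110 V.
E = 1.951×10^-7 J  (the unit combination reduces to kg·m²/s² = J)
1.951×10^-7 J × (1 erg / 1.000×10^-7 J) = 1.951 erg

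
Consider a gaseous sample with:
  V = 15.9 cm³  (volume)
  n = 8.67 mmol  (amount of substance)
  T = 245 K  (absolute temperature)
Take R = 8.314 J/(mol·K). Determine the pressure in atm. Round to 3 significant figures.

11.0 atm

Directly: P = nRT/V.
V = 15.9 cm³ = 1.590×10^-5 m³; n = 8.67 mmol = 0.008670 mol; T = 245 K; R = 8.314 J/(mol·K).
P = 1.111×10^6 Pa
1.111×10^6 Pa × (1 atm / 1.013×10^5 Pa) = 10.96 atm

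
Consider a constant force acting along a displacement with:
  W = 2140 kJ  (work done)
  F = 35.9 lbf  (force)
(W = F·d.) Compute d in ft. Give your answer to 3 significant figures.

Solving W = F·d for d: d = W/F.
W = 2140 kJ = 2.140×10^6 J; F = 35.9 lbf = 159.7 N.
d = 13401 m
13401 m × (1 ft / 0.3048 m) = 43966 ft

44000 ft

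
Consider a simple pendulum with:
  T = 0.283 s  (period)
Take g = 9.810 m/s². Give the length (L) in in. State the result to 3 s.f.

Rearranging: L = g·(T/2π)².
T = 0.283 s; g = 9.810 m/s².
L = 0.01990 m
0.01990 m × (1 in / 0.02540 m) = 0.7835 in

0.784 in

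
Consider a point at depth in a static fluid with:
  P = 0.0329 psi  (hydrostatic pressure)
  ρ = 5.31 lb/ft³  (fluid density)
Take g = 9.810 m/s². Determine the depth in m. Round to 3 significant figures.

0.272 m

Rearranging: h = P/(ρ·g).
P = 0.0329 psi = 226.8 Pa; ρ = 5.31 lb/ft³ = 85.06 kg/m³; g = 9.810 m/s².
h = 0.2719 m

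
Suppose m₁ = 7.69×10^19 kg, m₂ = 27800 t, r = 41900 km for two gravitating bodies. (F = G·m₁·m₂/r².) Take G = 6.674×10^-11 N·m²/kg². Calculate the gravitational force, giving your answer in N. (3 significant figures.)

From Newton's law of gravitation: F = Gm₁m₂/r².
m₁ = 7.69×10^19 kg; m₂ = 27800 t = 2.780×10^7 kg; r = 41900 km = 4.190×10^7 m; G = 6.674×10^-11 N·m²/kg².
F = 81.27 N

81.3 N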